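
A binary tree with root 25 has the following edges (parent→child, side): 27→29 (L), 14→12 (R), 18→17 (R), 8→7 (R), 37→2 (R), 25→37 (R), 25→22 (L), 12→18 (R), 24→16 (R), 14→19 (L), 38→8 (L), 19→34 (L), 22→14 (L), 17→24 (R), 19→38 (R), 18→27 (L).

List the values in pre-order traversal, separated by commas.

25, 22, 14, 19, 34, 38, 8, 7, 12, 18, 27, 29, 17, 24, 16, 37, 2

Pre-order visits the node, then its left subtree, then its right subtree.
Visit 25.
At 25: go left to 22.
  Visit 22.
  At 22: go left to 14.
    Visit 14.
    At 14: go left to 19.
      Visit 19.
      At 19: go left to 34.
        34 is a leaf — visit 34.
      At 19: go right to 38.
        Visit 38.
        At 38: go left to 8.
          Visit 8.
          At 8: no left child.
          At 8: go right to 7.
            7 is a leaf — visit 7.
        At 38: no right child.
    At 14: go right to 12.
      Visit 12.
      At 12: no left child.
      At 12: go right to 18.
        Visit 18.
        At 18: go left to 27.
          Visit 27.
          At 27: go left to 29.
            29 is a leaf — visit 29.
          At 27: no right child.
        At 18: go right to 17.
          Visit 17.
          At 17: no left child.
          At 17: go right to 24.
            Visit 24.
            At 24: no left child.
            At 24: go right to 16.
              16 is a leaf — visit 16.
  At 22: no right child.
At 25: go right to 37.
  Visit 37.
  At 37: no left child.
  At 37: go right to 2.
    2 is a leaf — visit 2.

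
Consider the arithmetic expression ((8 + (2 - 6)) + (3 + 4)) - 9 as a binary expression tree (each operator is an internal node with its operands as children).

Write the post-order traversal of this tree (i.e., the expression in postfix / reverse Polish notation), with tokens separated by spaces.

Post-order on an expression tree gives postfix notation: for each operator, emit left operand, right operand, then the operator.

8 2 6 - + 3 4 + + 9 -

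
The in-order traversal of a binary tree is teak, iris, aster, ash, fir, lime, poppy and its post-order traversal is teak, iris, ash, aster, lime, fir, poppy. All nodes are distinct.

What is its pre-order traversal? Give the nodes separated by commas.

The last element of post-order is the root; it splits in-order into left and right subtrees.
Root poppy: left subtree has 6 nodes {teak, iris, aster, ash, fir, lime}, right has 0 { }.
  Root fir: left subtree has 4 nodes {teak, iris, aster, ash}, right has 1 {lime}.
    Root aster: left subtree has 2 nodes {teak, iris}, right has 1 {ash}.
      Root iris: left subtree has 1 node {teak}, right has 0 { }.

poppy, fir, aster, iris, teak, ash, lime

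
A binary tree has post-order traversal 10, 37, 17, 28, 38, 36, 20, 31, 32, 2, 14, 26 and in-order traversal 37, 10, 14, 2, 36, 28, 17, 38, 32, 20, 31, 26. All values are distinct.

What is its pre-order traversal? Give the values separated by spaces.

26 14 37 10 2 32 36 38 28 17 31 20

The last element of post-order is the root; it splits in-order into left and right subtrees.
Root 26: left subtree has 11 nodes {37, 10, 14, 2, 36, 28, 17, 38, 32, 20, 31}, right has 0 { }.
  Root 14: left subtree has 2 nodes {37, 10}, right has 8 {2, 36, 28, 17, 38, 32, 20, 31}.
    Root 37: left subtree has 0 nodes { }, right has 1 {10}.
    Root 2: left subtree has 0 nodes { }, right has 7 {36, 28, 17, 38, 32, 20, 31}.
      Root 32: left subtree has 4 nodes {36, 28, 17, 38}, right has 2 {20, 31}.
        Root 36: left subtree has 0 nodes { }, right has 3 {28, 17, 38}.
          Root 38: left subtree has 2 nodes {28, 17}, right has 0 { }.
            Root 28: left subtree has 0 nodes { }, right has 1 {17}.
        Root 31: left subtree has 1 node {20}, right has 0 { }.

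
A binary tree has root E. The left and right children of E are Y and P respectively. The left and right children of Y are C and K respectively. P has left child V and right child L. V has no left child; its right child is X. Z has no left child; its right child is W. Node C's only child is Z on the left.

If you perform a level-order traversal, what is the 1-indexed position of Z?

8

Level-order visits nodes level by level from the root, left to right within each level.
Level 0: E
Level 1: Y, P
Level 2: C, K, V, L
Level 3: Z, X
Level 4: W
Full level-order sequence: E, Y, P, C, K, V, L, Z, X, W.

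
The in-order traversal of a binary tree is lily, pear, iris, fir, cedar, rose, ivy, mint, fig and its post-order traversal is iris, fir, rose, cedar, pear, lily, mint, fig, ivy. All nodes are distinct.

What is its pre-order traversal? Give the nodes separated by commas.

The last element of post-order is the root; it splits in-order into left and right subtrees.
Root ivy: left subtree has 6 nodes {lily, pear, iris, fir, cedar, rose}, right has 2 {mint, fig}.
  Root lily: left subtree has 0 nodes { }, right has 5 {pear, iris, fir, cedar, rose}.
    Root pear: left subtree has 0 nodes { }, right has 4 {iris, fir, cedar, rose}.
      Root cedar: left subtree has 2 nodes {iris, fir}, right has 1 {rose}.
        Root fir: left subtree has 1 node {iris}, right has 0 { }.
  Root fig: left subtree has 1 node {mint}, right has 0 { }.

ivy, lily, pear, cedar, fir, iris, rose, fig, mint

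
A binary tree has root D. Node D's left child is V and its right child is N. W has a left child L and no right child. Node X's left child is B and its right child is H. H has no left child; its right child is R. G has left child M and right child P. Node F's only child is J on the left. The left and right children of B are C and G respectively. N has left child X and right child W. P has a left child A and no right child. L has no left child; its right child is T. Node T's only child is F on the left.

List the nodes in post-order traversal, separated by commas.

Post-order visits the left subtree, then the right subtree, then the node.
At D: go left to V.
  V is a leaf — visit V.
At D: go right to N.
  At N: go left to X.
    At X: go left to B.
      At B: go left to C.
        C is a leaf — visit C.
      At B: go right to G.
        At G: go left to M.
          M is a leaf — visit M.
        At G: go right to P.
          At P: go left to A.
            A is a leaf — visit A.
          At P: no right child.
          Visit P.
        Visit G.
      Visit B.
    At X: go right to H.
      At H: no left child.
      At H: go right to R.
        R is a leaf — visit R.
      Visit H.
    Visit X.
  At N: go right to W.
    At W: go left to L.
      At L: no left child.
      At L: go right to T.
        At T: go left to F.
          At F: go left to J.
            J is a leaf — visit J.
          At F: no right child.
          Visit F.
        At T: no right child.
        Visit T.
      Visit L.
    At W: no right child.
    Visit W.
  Visit N.
Visit D.

V, C, M, A, P, G, B, R, H, X, J, F, T, L, W, N, D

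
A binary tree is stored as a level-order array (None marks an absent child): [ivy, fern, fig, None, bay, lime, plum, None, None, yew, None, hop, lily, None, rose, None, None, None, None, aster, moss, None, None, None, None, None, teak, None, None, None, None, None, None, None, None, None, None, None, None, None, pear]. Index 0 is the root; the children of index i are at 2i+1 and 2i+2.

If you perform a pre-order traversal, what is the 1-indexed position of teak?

12

Pre-order visits the node, then its left subtree, then its right subtree.
Visit ivy.
At ivy: go left to fern.
  Visit fern.
  At fern: no left child.
  At fern: go right to bay.
    Visit bay.
    At bay: go left to yew.
      Visit yew.
      At yew: go left to aster.
        Visit aster.
        At aster: no left child.
        At aster: go right to pear.
          pear is a leaf — visit pear.
      At yew: go right to moss.
        moss is a leaf — visit moss.
    At bay: no right child.
At ivy: go right to fig.
  Visit fig.
  At fig: go left to lime.
    Visit lime.
    At lime: go left to hop.
      hop is a leaf — visit hop.
    At lime: go right to lily.
      Visit lily.
      At lily: no left child.
      At lily: go right to teak.
        teak is a leaf — visit teak.
  At fig: go right to plum.
    Visit plum.
    At plum: no left child.
    At plum: go right to rose.
      rose is a leaf — visit rose.
Full pre-order sequence: ivy, fern, bay, yew, aster, pear, moss, fig, lime, hop, lily, teak, plum, rose.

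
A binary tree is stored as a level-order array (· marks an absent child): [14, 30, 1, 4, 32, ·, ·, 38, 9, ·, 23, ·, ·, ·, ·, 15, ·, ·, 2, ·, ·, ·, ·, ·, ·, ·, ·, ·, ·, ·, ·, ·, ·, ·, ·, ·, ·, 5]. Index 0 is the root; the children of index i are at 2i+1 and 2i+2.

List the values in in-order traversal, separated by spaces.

In-order visits the left subtree, then the node, then the right subtree.
At 14: go left to 30.
  At 30: go left to 4.
    At 4: go left to 38.
      At 38: go left to 15.
        15 is a leaf — visit 15.
      Visit 38.
      At 38: no right child.
    Visit 4.
    At 4: go right to 9.
      At 9: no left child.
      Visit 9.
      At 9: go right to 2.
        At 2: go left to 5.
          5 is a leaf — visit 5.
        Visit 2.
        At 2: no right child.
  Visit 30.
  At 30: go right to 32.
    At 32: no left child.
    Visit 32.
    At 32: go right to 23.
      23 is a leaf — visit 23.
Visit 14.
At 14: go right to 1.
  1 is a leaf — visit 1.

15 38 4 9 5 2 30 32 23 14 1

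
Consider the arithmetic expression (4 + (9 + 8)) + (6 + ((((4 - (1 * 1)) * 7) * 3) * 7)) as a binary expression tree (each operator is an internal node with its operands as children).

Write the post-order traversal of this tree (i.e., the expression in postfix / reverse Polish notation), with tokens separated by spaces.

4 9 8 + + 6 4 1 1 * - 7 * 3 * 7 * + +

Post-order on an expression tree gives postfix notation: for each operator, emit left operand, right operand, then the operator.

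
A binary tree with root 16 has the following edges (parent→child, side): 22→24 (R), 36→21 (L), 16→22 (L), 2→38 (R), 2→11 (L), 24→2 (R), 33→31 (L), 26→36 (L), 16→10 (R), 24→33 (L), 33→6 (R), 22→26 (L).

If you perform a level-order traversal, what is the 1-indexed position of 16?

Level-order visits nodes level by level from the root, left to right within each level.
Level 0: 16
Level 1: 22, 10
Level 2: 26, 24
Level 3: 36, 33, 2
Level 4: 21, 31, 6, 11, 38
Full level-order sequence: 16, 22, 10, 26, 24, 36, 33, 2, 21, 31, 6, 11, 38.

1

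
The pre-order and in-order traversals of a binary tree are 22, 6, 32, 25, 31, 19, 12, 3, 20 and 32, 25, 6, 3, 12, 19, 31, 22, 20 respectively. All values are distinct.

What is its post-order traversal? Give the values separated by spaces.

25 32 3 12 19 31 6 20 22

The first element of pre-order is the root; it splits in-order into left and right subtrees.
Root 22: left subtree has 7 nodes {32, 25, 6, 3, 12, 19, 31}, right has 1 {20}.
  Root 6: left subtree has 2 nodes {32, 25}, right has 4 {3, 12, 19, 31}.
    Root 32: left subtree has 0 nodes { }, right has 1 {25}.
    Root 31: left subtree has 3 nodes {3, 12, 19}, right has 0 { }.
      Root 19: left subtree has 2 nodes {3, 12}, right has 0 { }.
        Root 12: left subtree has 1 node {3}, right has 0 { }.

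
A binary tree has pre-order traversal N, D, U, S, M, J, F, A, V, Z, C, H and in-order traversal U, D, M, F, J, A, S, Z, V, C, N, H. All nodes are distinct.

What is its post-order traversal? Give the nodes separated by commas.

The first element of pre-order is the root; it splits in-order into left and right subtrees.
Root N: left subtree has 10 nodes {U, D, M, F, J, A, S, Z, V, C}, right has 1 {H}.
  Root D: left subtree has 1 node {U}, right has 8 {M, F, J, A, S, Z, V, C}.
    Root S: left subtree has 4 nodes {M, F, J, A}, right has 3 {Z, V, C}.
      Root M: left subtree has 0 nodes { }, right has 3 {F, J, A}.
        Root J: left subtree has 1 node {F}, right has 1 {A}.
      Root V: left subtree has 1 node {Z}, right has 1 {C}.

U, F, A, J, M, Z, C, V, S, D, H, N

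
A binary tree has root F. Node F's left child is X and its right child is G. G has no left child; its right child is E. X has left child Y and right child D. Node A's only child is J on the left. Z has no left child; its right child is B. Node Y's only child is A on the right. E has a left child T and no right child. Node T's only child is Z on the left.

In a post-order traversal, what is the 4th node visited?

Post-order visits the left subtree, then the right subtree, then the node.
At F: go left to X.
  At X: go left to Y.
    At Y: no left child.
    At Y: go right to A.
      At A: go left to J.
        J is a leaf — visit J.
      At A: no right child.
      Visit A.
    Visit Y.
  At X: go right to D.
    D is a leaf — visit D.
  Visit X.
At F: go right to G.
  At G: no left child.
  At G: go right to E.
    At E: go left to T.
      At T: go left to Z.
        At Z: no left child.
        At Z: go right to B.
          B is a leaf — visit B.
        Visit Z.
      At T: no right child.
      Visit T.
    At E: no right child.
    Visit E.
  Visit G.
Visit F.
Full post-order sequence: J, A, Y, D, X, B, Z, T, E, G, F.

D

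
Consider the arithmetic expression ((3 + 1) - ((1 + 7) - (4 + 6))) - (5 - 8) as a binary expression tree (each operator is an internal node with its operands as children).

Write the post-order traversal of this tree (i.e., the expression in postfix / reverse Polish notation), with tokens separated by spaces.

3 1 + 1 7 + 4 6 + - - 5 8 - -

Post-order on an expression tree gives postfix notation: for each operator, emit left operand, right operand, then the operator.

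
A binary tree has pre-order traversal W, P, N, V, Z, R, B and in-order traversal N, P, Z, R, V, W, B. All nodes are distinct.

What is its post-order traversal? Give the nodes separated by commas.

The first element of pre-order is the root; it splits in-order into left and right subtrees.
Root W: left subtree has 5 nodes {N, P, Z, R, V}, right has 1 {B}.
  Root P: left subtree has 1 node {N}, right has 3 {Z, R, V}.
    Root V: left subtree has 2 nodes {Z, R}, right has 0 { }.
      Root Z: left subtree has 0 nodes { }, right has 1 {R}.

N, R, Z, V, P, B, W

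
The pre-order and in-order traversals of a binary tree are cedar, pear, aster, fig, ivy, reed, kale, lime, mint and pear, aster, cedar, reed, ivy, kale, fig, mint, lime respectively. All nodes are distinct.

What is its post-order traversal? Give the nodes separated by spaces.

aster pear reed kale ivy mint lime fig cedar

The first element of pre-order is the root; it splits in-order into left and right subtrees.
Root cedar: left subtree has 2 nodes {pear, aster}, right has 6 {reed, ivy, kale, fig, mint, lime}.
  Root pear: left subtree has 0 nodes { }, right has 1 {aster}.
  Root fig: left subtree has 3 nodes {reed, ivy, kale}, right has 2 {mint, lime}.
    Root ivy: left subtree has 1 node {reed}, right has 1 {kale}.
    Root lime: left subtree has 1 node {mint}, right has 0 { }.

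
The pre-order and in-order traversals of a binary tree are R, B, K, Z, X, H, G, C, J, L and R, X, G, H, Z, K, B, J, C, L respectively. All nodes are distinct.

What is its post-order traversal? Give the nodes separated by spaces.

The first element of pre-order is the root; it splits in-order into left and right subtrees.
Root R: left subtree has 0 nodes { }, right has 9 {X, G, H, Z, K, B, J, C, L}.
  Root B: left subtree has 5 nodes {X, G, H, Z, K}, right has 3 {J, C, L}.
    Root K: left subtree has 4 nodes {X, G, H, Z}, right has 0 { }.
      Root Z: left subtree has 3 nodes {X, G, H}, right has 0 { }.
        Root X: left subtree has 0 nodes { }, right has 2 {G, H}.
          Root H: left subtree has 1 node {G}, right has 0 { }.
    Root C: left subtree has 1 node {J}, right has 1 {L}.

G H X Z K J L C B R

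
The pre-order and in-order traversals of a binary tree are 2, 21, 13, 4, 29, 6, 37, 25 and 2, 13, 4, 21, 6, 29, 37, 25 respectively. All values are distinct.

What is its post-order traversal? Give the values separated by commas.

The first element of pre-order is the root; it splits in-order into left and right subtrees.
Root 2: left subtree has 0 nodes { }, right has 7 {13, 4, 21, 6, 29, 37, 25}.
  Root 21: left subtree has 2 nodes {13, 4}, right has 4 {6, 29, 37, 25}.
    Root 13: left subtree has 0 nodes { }, right has 1 {4}.
    Root 29: left subtree has 1 node {6}, right has 2 {37, 25}.
      Root 37: left subtree has 0 nodes { }, right has 1 {25}.

4, 13, 6, 25, 37, 29, 21, 2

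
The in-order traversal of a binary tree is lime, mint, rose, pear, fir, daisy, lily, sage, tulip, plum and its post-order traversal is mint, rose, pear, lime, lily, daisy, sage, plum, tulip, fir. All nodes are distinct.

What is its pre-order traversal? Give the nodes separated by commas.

The last element of post-order is the root; it splits in-order into left and right subtrees.
Root fir: left subtree has 4 nodes {lime, mint, rose, pear}, right has 5 {daisy, lily, sage, tulip, plum}.
  Root lime: left subtree has 0 nodes { }, right has 3 {mint, rose, pear}.
    Root pear: left subtree has 2 nodes {mint, rose}, right has 0 { }.
      Root rose: left subtree has 1 node {mint}, right has 0 { }.
  Root tulip: left subtree has 3 nodes {daisy, lily, sage}, right has 1 {plum}.
    Root sage: left subtree has 2 nodes {daisy, lily}, right has 0 { }.
      Root daisy: left subtree has 0 nodes { }, right has 1 {lily}.

fir, lime, pear, rose, mint, tulip, sage, daisy, lily, plum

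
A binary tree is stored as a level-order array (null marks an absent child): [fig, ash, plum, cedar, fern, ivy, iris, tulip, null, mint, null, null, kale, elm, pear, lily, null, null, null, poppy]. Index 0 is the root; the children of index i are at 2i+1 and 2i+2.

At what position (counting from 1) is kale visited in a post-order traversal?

8

Post-order visits the left subtree, then the right subtree, then the node.
At fig: go left to ash.
  At ash: go left to cedar.
    At cedar: go left to tulip.
      At tulip: go left to lily.
        lily is a leaf — visit lily.
      At tulip: no right child.
      Visit tulip.
    At cedar: no right child.
    Visit cedar.
  At ash: go right to fern.
    At fern: go left to mint.
      At mint: go left to poppy.
        poppy is a leaf — visit poppy.
      At mint: no right child.
      Visit mint.
    At fern: no right child.
    Visit fern.
  Visit ash.
At fig: go right to plum.
  At plum: go left to ivy.
    At ivy: no left child.
    At ivy: go right to kale.
      kale is a leaf — visit kale.
    Visit ivy.
  At plum: go right to iris.
    At iris: go left to elm.
      elm is a leaf — visit elm.
    At iris: go right to pear.
      pear is a leaf — visit pear.
    Visit iris.
  Visit plum.
Visit fig.
Full post-order sequence: lily, tulip, cedar, poppy, mint, fern, ash, kale, ivy, elm, pear, iris, plum, fig.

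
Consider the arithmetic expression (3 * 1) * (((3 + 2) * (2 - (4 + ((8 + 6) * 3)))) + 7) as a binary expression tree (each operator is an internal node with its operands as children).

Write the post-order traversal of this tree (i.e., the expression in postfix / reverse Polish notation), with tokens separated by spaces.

Post-order on an expression tree gives postfix notation: for each operator, emit left operand, right operand, then the operator.

3 1 * 3 2 + 2 4 8 6 + 3 * + - * 7 + *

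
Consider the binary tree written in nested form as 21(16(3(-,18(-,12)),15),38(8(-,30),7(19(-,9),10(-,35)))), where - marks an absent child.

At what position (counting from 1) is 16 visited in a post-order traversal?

Post-order visits the left subtree, then the right subtree, then the node.
At 21: go left to 16.
  At 16: go left to 3.
    At 3: no left child.
    At 3: go right to 18.
      At 18: no left child.
      At 18: go right to 12.
        12 is a leaf — visit 12.
      Visit 18.
    Visit 3.
  At 16: go right to 15.
    15 is a leaf — visit 15.
  Visit 16.
At 21: go right to 38.
  At 38: go left to 8.
    At 8: no left child.
    At 8: go right to 30.
      30 is a leaf — visit 30.
    Visit 8.
  At 38: go right to 7.
    At 7: go left to 19.
      At 19: no left child.
      At 19: go right to 9.
        9 is a leaf — visit 9.
      Visit 19.
    At 7: go right to 10.
      At 10: no left child.
      At 10: go right to 35.
        35 is a leaf — visit 35.
      Visit 10.
    Visit 7.
  Visit 38.
Visit 21.
Full post-order sequence: 12, 18, 3, 15, 16, 30, 8, 9, 19, 35, 10, 7, 38, 21.

5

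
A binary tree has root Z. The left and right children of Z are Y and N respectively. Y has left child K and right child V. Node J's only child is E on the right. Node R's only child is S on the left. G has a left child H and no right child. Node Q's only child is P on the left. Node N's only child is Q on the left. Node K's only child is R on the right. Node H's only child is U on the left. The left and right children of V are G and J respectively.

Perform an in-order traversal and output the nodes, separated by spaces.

In-order visits the left subtree, then the node, then the right subtree.
At Z: go left to Y.
  At Y: go left to K.
    At K: no left child.
    Visit K.
    At K: go right to R.
      At R: go left to S.
        S is a leaf — visit S.
      Visit R.
      At R: no right child.
  Visit Y.
  At Y: go right to V.
    At V: go left to G.
      At G: go left to H.
        At H: go left to U.
          U is a leaf — visit U.
        Visit H.
        At H: no right child.
      Visit G.
      At G: no right child.
    Visit V.
    At V: go right to J.
      At J: no left child.
      Visit J.
      At J: go right to E.
        E is a leaf — visit E.
Visit Z.
At Z: go right to N.
  At N: go left to Q.
    At Q: go left to P.
      P is a leaf — visit P.
    Visit Q.
    At Q: no right child.
  Visit N.
  At N: no right child.

K S R Y U H G V J E Z P Q N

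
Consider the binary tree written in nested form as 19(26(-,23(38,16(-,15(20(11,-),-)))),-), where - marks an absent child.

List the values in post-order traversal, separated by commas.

38, 11, 20, 15, 16, 23, 26, 19

Post-order visits the left subtree, then the right subtree, then the node.
At 19: go left to 26.
  At 26: no left child.
  At 26: go right to 23.
    At 23: go left to 38.
      38 is a leaf — visit 38.
    At 23: go right to 16.
      At 16: no left child.
      At 16: go right to 15.
        At 15: go left to 20.
          At 20: go left to 11.
            11 is a leaf — visit 11.
          At 20: no right child.
          Visit 20.
        At 15: no right child.
        Visit 15.
      Visit 16.
    Visit 23.
  Visit 26.
At 19: no right child.
Visit 19.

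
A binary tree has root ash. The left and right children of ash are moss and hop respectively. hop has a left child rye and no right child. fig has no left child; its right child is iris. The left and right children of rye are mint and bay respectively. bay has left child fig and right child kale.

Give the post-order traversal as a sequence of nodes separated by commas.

Post-order visits the left subtree, then the right subtree, then the node.
At ash: go left to moss.
  moss is a leaf — visit moss.
At ash: go right to hop.
  At hop: go left to rye.
    At rye: go left to mint.
      mint is a leaf — visit mint.
    At rye: go right to bay.
      At bay: go left to fig.
        At fig: no left child.
        At fig: go right to iris.
          iris is a leaf — visit iris.
        Visit fig.
      At bay: go right to kale.
        kale is a leaf — visit kale.
      Visit bay.
    Visit rye.
  At hop: no right child.
  Visit hop.
Visit ash.

moss, mint, iris, fig, kale, bay, rye, hop, ash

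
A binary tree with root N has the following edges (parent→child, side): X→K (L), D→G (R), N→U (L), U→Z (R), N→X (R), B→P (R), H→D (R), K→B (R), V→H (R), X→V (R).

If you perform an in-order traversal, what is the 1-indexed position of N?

3

In-order visits the left subtree, then the node, then the right subtree.
At N: go left to U.
  At U: no left child.
  Visit U.
  At U: go right to Z.
    Z is a leaf — visit Z.
Visit N.
At N: go right to X.
  At X: go left to K.
    At K: no left child.
    Visit K.
    At K: go right to B.
      At B: no left child.
      Visit B.
      At B: go right to P.
        P is a leaf — visit P.
  Visit X.
  At X: go right to V.
    At V: no left child.
    Visit V.
    At V: go right to H.
      At H: no left child.
      Visit H.
      At H: go right to D.
        At D: no left child.
        Visit D.
        At D: go right to G.
          G is a leaf — visit G.
Full in-order sequence: U, Z, N, K, B, P, X, V, H, D, G.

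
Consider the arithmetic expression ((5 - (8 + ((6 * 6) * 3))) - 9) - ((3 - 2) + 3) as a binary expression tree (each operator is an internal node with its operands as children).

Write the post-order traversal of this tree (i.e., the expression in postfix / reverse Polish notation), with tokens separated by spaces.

Post-order on an expression tree gives postfix notation: for each operator, emit left operand, right operand, then the operator.

5 8 6 6 * 3 * + - 9 - 3 2 - 3 + -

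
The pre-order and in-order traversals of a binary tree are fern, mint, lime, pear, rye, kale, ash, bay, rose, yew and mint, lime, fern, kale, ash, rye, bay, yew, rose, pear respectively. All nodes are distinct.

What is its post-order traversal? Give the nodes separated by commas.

lime, mint, ash, kale, yew, rose, bay, rye, pear, fern

The first element of pre-order is the root; it splits in-order into left and right subtrees.
Root fern: left subtree has 2 nodes {mint, lime}, right has 7 {kale, ash, rye, bay, yew, rose, pear}.
  Root mint: left subtree has 0 nodes { }, right has 1 {lime}.
  Root pear: left subtree has 6 nodes {kale, ash, rye, bay, yew, rose}, right has 0 { }.
    Root rye: left subtree has 2 nodes {kale, ash}, right has 3 {bay, yew, rose}.
      Root kale: left subtree has 0 nodes { }, right has 1 {ash}.
      Root bay: left subtree has 0 nodes { }, right has 2 {yew, rose}.
        Root rose: left subtree has 1 node {yew}, right has 0 { }.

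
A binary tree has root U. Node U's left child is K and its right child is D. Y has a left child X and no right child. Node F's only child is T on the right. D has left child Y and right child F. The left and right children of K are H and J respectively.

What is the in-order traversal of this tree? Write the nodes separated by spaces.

H K J U X Y D F T

In-order visits the left subtree, then the node, then the right subtree.
At U: go left to K.
  At K: go left to H.
    H is a leaf — visit H.
  Visit K.
  At K: go right to J.
    J is a leaf — visit J.
Visit U.
At U: go right to D.
  At D: go left to Y.
    At Y: go left to X.
      X is a leaf — visit X.
    Visit Y.
    At Y: no right child.
  Visit D.
  At D: go right to F.
    At F: no left child.
    Visit F.
    At F: go right to T.
      T is a leaf — visit T.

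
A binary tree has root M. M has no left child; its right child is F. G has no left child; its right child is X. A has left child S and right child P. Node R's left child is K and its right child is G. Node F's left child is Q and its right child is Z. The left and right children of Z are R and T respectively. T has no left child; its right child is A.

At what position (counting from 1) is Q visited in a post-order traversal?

1

Post-order visits the left subtree, then the right subtree, then the node.
At M: no left child.
At M: go right to F.
  At F: go left to Q.
    Q is a leaf — visit Q.
  At F: go right to Z.
    At Z: go left to R.
      At R: go left to K.
        K is a leaf — visit K.
      At R: go right to G.
        At G: no left child.
        At G: go right to X.
          X is a leaf — visit X.
        Visit G.
      Visit R.
    At Z: go right to T.
      At T: no left child.
      At T: go right to A.
        At A: go left to S.
          S is a leaf — visit S.
        At A: go right to P.
          P is a leaf — visit P.
        Visit A.
      Visit T.
    Visit Z.
  Visit F.
Visit M.
Full post-order sequence: Q, K, X, G, R, S, P, A, T, Z, F, M.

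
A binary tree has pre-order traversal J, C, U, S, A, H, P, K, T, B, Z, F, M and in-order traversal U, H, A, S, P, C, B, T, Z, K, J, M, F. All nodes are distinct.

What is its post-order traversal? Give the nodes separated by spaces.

The first element of pre-order is the root; it splits in-order into left and right subtrees.
Root J: left subtree has 10 nodes {U, H, A, S, P, C, B, T, Z, K}, right has 2 {M, F}.
  Root C: left subtree has 5 nodes {U, H, A, S, P}, right has 4 {B, T, Z, K}.
    Root U: left subtree has 0 nodes { }, right has 4 {H, A, S, P}.
      Root S: left subtree has 2 nodes {H, A}, right has 1 {P}.
        Root A: left subtree has 1 node {H}, right has 0 { }.
    Root K: left subtree has 3 nodes {B, T, Z}, right has 0 { }.
      Root T: left subtree has 1 node {B}, right has 1 {Z}.
  Root F: left subtree has 1 node {M}, right has 0 { }.

H A P S U B Z T K C M F J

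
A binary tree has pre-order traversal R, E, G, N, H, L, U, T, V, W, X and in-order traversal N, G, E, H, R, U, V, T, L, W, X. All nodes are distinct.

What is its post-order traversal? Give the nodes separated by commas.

N, G, H, E, V, T, U, X, W, L, R

The first element of pre-order is the root; it splits in-order into left and right subtrees.
Root R: left subtree has 4 nodes {N, G, E, H}, right has 6 {U, V, T, L, W, X}.
  Root E: left subtree has 2 nodes {N, G}, right has 1 {H}.
    Root G: left subtree has 1 node {N}, right has 0 { }.
  Root L: left subtree has 3 nodes {U, V, T}, right has 2 {W, X}.
    Root U: left subtree has 0 nodes { }, right has 2 {V, T}.
      Root T: left subtree has 1 node {V}, right has 0 { }.
    Root W: left subtree has 0 nodes { }, right has 1 {X}.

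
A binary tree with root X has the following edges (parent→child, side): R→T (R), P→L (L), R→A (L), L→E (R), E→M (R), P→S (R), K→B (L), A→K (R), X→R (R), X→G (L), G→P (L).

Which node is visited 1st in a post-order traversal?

Post-order visits the left subtree, then the right subtree, then the node.
At X: go left to G.
  At G: go left to P.
    At P: go left to L.
      At L: no left child.
      At L: go right to E.
        At E: no left child.
        At E: go right to M.
          M is a leaf — visit M.
        Visit E.
      Visit L.
    At P: go right to S.
      S is a leaf — visit S.
    Visit P.
  At G: no right child.
  Visit G.
At X: go right to R.
  At R: go left to A.
    At A: no left child.
    At A: go right to K.
      At K: go left to B.
        B is a leaf — visit B.
      At K: no right child.
      Visit K.
    Visit A.
  At R: go right to T.
    T is a leaf — visit T.
  Visit R.
Visit X.
Full post-order sequence: M, E, L, S, P, G, B, K, A, T, R, X.

M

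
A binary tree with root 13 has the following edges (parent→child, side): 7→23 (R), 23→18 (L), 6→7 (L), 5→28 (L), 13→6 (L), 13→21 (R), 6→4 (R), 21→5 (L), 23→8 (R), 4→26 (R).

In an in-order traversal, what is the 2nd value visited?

In-order visits the left subtree, then the node, then the right subtree.
At 13: go left to 6.
  At 6: go left to 7.
    At 7: no left child.
    Visit 7.
    At 7: go right to 23.
      At 23: go left to 18.
        18 is a leaf — visit 18.
      Visit 23.
      At 23: go right to 8.
        8 is a leaf — visit 8.
  Visit 6.
  At 6: go right to 4.
    At 4: no left child.
    Visit 4.
    At 4: go right to 26.
      26 is a leaf — visit 26.
Visit 13.
At 13: go right to 21.
  At 21: go left to 5.
    At 5: go left to 28.
      28 is a leaf — visit 28.
    Visit 5.
    At 5: no right child.
  Visit 21.
  At 21: no right child.
Full in-order sequence: 7, 18, 23, 8, 6, 4, 26, 13, 28, 5, 21.

18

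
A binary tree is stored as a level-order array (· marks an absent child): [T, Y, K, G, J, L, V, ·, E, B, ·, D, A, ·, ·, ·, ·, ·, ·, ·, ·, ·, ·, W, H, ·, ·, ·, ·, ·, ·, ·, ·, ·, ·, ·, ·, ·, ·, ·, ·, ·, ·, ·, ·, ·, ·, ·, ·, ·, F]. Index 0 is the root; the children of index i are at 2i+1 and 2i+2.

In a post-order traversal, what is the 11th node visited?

Post-order visits the left subtree, then the right subtree, then the node.
At T: go left to Y.
  At Y: go left to G.
    At G: no left child.
    At G: go right to E.
      E is a leaf — visit E.
    Visit G.
  At Y: go right to J.
    At J: go left to B.
      B is a leaf — visit B.
    At J: no right child.
    Visit J.
  Visit Y.
At T: go right to K.
  At K: go left to L.
    At L: go left to D.
      At D: go left to W.
        W is a leaf — visit W.
      At D: go right to H.
        At H: no left child.
        At H: go right to F.
          F is a leaf — visit F.
        Visit H.
      Visit D.
    At L: go right to A.
      A is a leaf — visit A.
    Visit L.
  At K: go right to V.
    V is a leaf — visit V.
  Visit K.
Visit T.
Full post-order sequence: E, G, B, J, Y, W, F, H, D, A, L, V, K, T.

L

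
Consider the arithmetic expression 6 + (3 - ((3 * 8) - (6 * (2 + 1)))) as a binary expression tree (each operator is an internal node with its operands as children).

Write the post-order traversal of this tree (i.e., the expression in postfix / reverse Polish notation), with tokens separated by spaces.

6 3 3 8 * 6 2 1 + * - - +

Post-order on an expression tree gives postfix notation: for each operator, emit left operand, right operand, then the operator.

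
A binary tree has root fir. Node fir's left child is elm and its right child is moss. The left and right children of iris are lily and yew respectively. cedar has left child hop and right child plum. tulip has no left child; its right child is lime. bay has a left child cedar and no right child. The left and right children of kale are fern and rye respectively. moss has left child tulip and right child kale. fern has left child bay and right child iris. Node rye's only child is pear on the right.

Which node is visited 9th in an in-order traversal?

In-order visits the left subtree, then the node, then the right subtree.
At fir: go left to elm.
  elm is a leaf — visit elm.
Visit fir.
At fir: go right to moss.
  At moss: go left to tulip.
    At tulip: no left child.
    Visit tulip.
    At tulip: go right to lime.
      lime is a leaf — visit lime.
  Visit moss.
  At moss: go right to kale.
    At kale: go left to fern.
      At fern: go left to bay.
        At bay: go left to cedar.
          At cedar: go left to hop.
            hop is a leaf — visit hop.
          Visit cedar.
          At cedar: go right to plum.
            plum is a leaf — visit plum.
        Visit bay.
        At bay: no right child.
      Visit fern.
      At fern: go right to iris.
        At iris: go left to lily.
          lily is a leaf — visit lily.
        Visit iris.
        At iris: go right to yew.
          yew is a leaf — visit yew.
    Visit kale.
    At kale: go right to rye.
      At rye: no left child.
      Visit rye.
      At rye: go right to pear.
        pear is a leaf — visit pear.
Full in-order sequence: elm, fir, tulip, lime, moss, hop, cedar, plum, bay, fern, lily, iris, yew, kale, rye, pear.

bay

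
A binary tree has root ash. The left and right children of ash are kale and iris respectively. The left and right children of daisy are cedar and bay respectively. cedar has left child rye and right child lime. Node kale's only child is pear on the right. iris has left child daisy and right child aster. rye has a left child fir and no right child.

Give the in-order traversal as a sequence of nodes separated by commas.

In-order visits the left subtree, then the node, then the right subtree.
At ash: go left to kale.
  At kale: no left child.
  Visit kale.
  At kale: go right to pear.
    pear is a leaf — visit pear.
Visit ash.
At ash: go right to iris.
  At iris: go left to daisy.
    At daisy: go left to cedar.
      At cedar: go left to rye.
        At rye: go left to fir.
          fir is a leaf — visit fir.
        Visit rye.
        At rye: no right child.
      Visit cedar.
      At cedar: go right to lime.
        lime is a leaf — visit lime.
    Visit daisy.
    At daisy: go right to bay.
      bay is a leaf — visit bay.
  Visit iris.
  At iris: go right to aster.
    aster is a leaf — visit aster.

kale, pear, ash, fir, rye, cedar, lime, daisy, bay, iris, aster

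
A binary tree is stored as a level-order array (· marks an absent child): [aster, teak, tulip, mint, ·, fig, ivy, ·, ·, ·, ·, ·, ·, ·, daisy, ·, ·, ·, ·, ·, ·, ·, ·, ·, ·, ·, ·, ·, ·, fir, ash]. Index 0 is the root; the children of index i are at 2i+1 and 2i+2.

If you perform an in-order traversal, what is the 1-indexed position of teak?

In-order visits the left subtree, then the node, then the right subtree.
At aster: go left to teak.
  At teak: go left to mint.
    mint is a leaf — visit mint.
  Visit teak.
  At teak: no right child.
Visit aster.
At aster: go right to tulip.
  At tulip: go left to fig.
    fig is a leaf — visit fig.
  Visit tulip.
  At tulip: go right to ivy.
    At ivy: no left child.
    Visit ivy.
    At ivy: go right to daisy.
      At daisy: go left to fir.
        fir is a leaf — visit fir.
      Visit daisy.
      At daisy: go right to ash.
        ash is a leaf — visit ash.
Full in-order sequence: mint, teak, aster, fig, tulip, ivy, fir, daisy, ash.

2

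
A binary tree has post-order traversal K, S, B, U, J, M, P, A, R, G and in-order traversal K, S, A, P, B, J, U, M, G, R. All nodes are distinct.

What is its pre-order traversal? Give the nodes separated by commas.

The last element of post-order is the root; it splits in-order into left and right subtrees.
Root G: left subtree has 8 nodes {K, S, A, P, B, J, U, M}, right has 1 {R}.
  Root A: left subtree has 2 nodes {K, S}, right has 5 {P, B, J, U, M}.
    Root S: left subtree has 1 node {K}, right has 0 { }.
    Root P: left subtree has 0 nodes { }, right has 4 {B, J, U, M}.
      Root M: left subtree has 3 nodes {B, J, U}, right has 0 { }.
        Root J: left subtree has 1 node {B}, right has 1 {U}.

G, A, S, K, P, M, J, B, U, R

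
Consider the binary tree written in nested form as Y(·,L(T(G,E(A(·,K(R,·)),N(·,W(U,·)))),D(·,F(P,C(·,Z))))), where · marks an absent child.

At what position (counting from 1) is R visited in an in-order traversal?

In-order visits the left subtree, then the node, then the right subtree.
At Y: no left child.
Visit Y.
At Y: go right to L.
  At L: go left to T.
    At T: go left to G.
      G is a leaf — visit G.
    Visit T.
    At T: go right to E.
      At E: go left to A.
        At A: no left child.
        Visit A.
        At A: go right to K.
          At K: go left to R.
            R is a leaf — visit R.
          Visit K.
          At K: no right child.
      Visit E.
      At E: go right to N.
        At N: no left child.
        Visit N.
        At N: go right to W.
          At W: go left to U.
            U is a leaf — visit U.
          Visit W.
          At W: no right child.
  Visit L.
  At L: go right to D.
    At D: no left child.
    Visit D.
    At D: go right to F.
      At F: go left to P.
        P is a leaf — visit P.
      Visit F.
      At F: go right to C.
        At C: no left child.
        Visit C.
        At C: go right to Z.
          Z is a leaf — visit Z.
Full in-order sequence: Y, G, T, A, R, K, E, N, U, W, L, D, P, F, C, Z.

5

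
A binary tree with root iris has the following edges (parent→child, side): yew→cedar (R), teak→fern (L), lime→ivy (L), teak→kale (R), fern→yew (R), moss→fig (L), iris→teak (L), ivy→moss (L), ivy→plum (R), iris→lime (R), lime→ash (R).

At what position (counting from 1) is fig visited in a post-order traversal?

6

Post-order visits the left subtree, then the right subtree, then the node.
At iris: go left to teak.
  At teak: go left to fern.
    At fern: no left child.
    At fern: go right to yew.
      At yew: no left child.
      At yew: go right to cedar.
        cedar is a leaf — visit cedar.
      Visit yew.
    Visit fern.
  At teak: go right to kale.
    kale is a leaf — visit kale.
  Visit teak.
At iris: go right to lime.
  At lime: go left to ivy.
    At ivy: go left to moss.
      At moss: go left to fig.
        fig is a leaf — visit fig.
      At moss: no right child.
      Visit moss.
    At ivy: go right to plum.
      plum is a leaf — visit plum.
    Visit ivy.
  At lime: go right to ash.
    ash is a leaf — visit ash.
  Visit lime.
Visit iris.
Full post-order sequence: cedar, yew, fern, kale, teak, fig, moss, plum, ivy, ash, lime, iris.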